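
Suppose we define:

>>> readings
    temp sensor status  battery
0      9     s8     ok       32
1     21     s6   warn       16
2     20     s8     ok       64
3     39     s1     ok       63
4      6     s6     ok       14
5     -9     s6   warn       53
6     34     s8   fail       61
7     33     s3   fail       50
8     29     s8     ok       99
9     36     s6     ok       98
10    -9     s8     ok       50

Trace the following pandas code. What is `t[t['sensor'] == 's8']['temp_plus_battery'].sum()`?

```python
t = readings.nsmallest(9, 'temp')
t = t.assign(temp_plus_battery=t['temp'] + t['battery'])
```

389

take 9 rows with smallest temp:
    temp sensor status  battery
5     -9     s6   warn       53
10    -9     s8     ok       50
4      6     s6     ok       14
0      9     s8     ok       32
2     20     s8     ok       64
1     21     s6   warn       16
8     29     s8     ok       99
7     33     s3   fail       50
6     34     s8   fail       61
add column temp_plus_battery = t['temp'] + t['battery']:
    temp sensor status  battery  temp_plus_battery
5     -9     s6   warn       53                 44
10    -9     s8     ok       50                 41
4      6     s6     ok       14                 20
0      9     s8     ok       32                 41
2     20     s8     ok       64                 84
1     21     s6   warn       16                 37
8     29     s8     ok       99                128
7     33     s3   fail       50                 83
6     34     s8   fail       61                 95
filter rows where sensor == 's8':
    temp sensor status  battery  temp_plus_battery
10    -9     s8     ok       50                 41
0      9     s8     ok       32                 41
2     20     s8     ok       64                 84
8     29     s8     ok       99                128
6     34     s8   fail       61                 95
The sum of column 'temp_plus_battery' is 389.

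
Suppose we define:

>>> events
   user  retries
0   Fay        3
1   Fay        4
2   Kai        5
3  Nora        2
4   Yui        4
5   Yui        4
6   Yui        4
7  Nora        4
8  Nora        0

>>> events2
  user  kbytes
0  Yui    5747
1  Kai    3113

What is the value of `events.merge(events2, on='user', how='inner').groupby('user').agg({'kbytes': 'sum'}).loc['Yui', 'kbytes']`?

17241

merge on 'user' (how='inner') → 4 rows:
  user  retries  kbytes
0  Kai        5    3113
1  Yui        4    5747
2  Yui        4    5747
3  Yui        4    5747
group by user, sum of kbytes:
      kbytes
user        
Kai     3113
Yui    17241
Reading off the value at row 'Yui', column 'kbytes', we get 17241.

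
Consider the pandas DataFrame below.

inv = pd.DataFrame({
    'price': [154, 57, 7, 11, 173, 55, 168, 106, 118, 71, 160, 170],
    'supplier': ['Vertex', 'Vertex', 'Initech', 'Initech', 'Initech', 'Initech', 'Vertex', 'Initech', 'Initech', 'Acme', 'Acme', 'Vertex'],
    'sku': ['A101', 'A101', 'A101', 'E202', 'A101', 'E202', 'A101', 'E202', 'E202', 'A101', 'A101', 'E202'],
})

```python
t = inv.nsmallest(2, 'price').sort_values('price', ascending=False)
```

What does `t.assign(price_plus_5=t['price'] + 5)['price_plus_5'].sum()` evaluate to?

28

take 2 rows with smallest price:
   price supplier   sku
2      7  Initech  A101
3     11  Initech  E202
sort by price descending:
   price supplier   sku
3     11  Initech  E202
2      7  Initech  A101
add column price_plus_5 = t['price'] + 5:
   price supplier   sku  price_plus_5
3     11  Initech  E202            16
2      7  Initech  A101            12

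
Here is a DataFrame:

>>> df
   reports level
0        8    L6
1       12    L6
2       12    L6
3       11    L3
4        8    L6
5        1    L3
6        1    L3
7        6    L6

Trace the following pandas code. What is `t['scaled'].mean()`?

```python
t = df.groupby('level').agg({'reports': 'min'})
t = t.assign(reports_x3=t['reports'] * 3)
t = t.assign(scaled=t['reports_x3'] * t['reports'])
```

55.5

group by level, min of reports:
       reports
level         
L3           1
L6           6
add column reports_x3 = t['reports'] * 3:
       reports  reports_x3
level                     
L3           1           3
L6           6          18
add column scaled = t['reports_x3'] * t['reports']:
       reports  reports_x3  scaled
level                             
L3           1           3       3
L6           6          18     108
So mean() = 55.5.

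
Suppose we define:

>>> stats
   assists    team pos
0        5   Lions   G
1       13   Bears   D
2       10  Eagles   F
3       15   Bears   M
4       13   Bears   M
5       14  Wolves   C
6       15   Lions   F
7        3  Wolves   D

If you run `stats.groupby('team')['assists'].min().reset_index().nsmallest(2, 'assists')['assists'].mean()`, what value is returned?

4.0

group by team, min of assists:
team
Bears     13
Eagles    10
Lions      5
Wolves     3
Name: assists, dtype: int64
reset_index():
     team  assists
0   Bears       13
1  Eagles       10
2   Lions        5
3  Wolves        3
take 2 rows with smallest assists:
     team  assists
3  Wolves        3
2   Lions        5
The mean of column 'assists' is 4.0.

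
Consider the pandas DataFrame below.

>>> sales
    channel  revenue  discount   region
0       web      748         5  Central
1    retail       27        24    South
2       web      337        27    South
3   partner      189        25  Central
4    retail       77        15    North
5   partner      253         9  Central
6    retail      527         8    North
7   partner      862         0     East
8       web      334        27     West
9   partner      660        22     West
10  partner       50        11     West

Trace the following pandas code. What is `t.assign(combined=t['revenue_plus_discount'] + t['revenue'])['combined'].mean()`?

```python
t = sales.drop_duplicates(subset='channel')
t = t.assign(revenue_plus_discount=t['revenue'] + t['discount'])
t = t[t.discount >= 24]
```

240.5

drop duplicate channel (keep=first):
   channel  revenue  discount   region
0      web      748         5  Central
1   retail       27        24    South
3  partner      189        25  Central
add column revenue_plus_discount = t['revenue'] + t['discount']:
   channel  revenue  discount   region  revenue_plus_discount
0      web      748         5  Central                    753
1   retail       27        24    South                     51
3  partner      189        25  Central                    214
filter rows where discount >= 24:
   channel  revenue  discount   region  revenue_plus_discount
1   retail       27        24    South                     51
3  partner      189        25  Central                    214
add column combined = t['revenue_plus_discount'] + t['revenue']:
   channel  revenue  discount   region  revenue_plus_discount  combined
1   retail       27        24    South                     51        78
3  partner      189        25  Central                    214       403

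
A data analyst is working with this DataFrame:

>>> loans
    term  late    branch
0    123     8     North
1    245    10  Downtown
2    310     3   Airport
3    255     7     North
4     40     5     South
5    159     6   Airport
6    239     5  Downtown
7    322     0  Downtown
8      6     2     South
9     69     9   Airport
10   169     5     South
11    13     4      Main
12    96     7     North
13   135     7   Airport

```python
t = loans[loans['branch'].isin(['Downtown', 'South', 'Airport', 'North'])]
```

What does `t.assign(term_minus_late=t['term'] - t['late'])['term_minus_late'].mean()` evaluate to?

filter rows where branch in ['Downtown', 'South', 'Airport', 'North']:
    term  late    branch
0    123     8     North
1    245    10  Downtown
2    310     3   Airport
3    255     7     North
4     40     5     South
5    159     6   Airport
6    239     5  Downtown
7    322     0  Downtown
8      6     2     South
9     69     9   Airport
10   169     5     South
12    96     7     North
13   135     7   Airport
add column term_minus_late = t['term'] - t['late']:
    term  late    branch  term_minus_late
0    123     8     North              115
1    245    10  Downtown              235
2    310     3   Airport              307
3    255     7     North              248
4     40     5     South               35
5    159     6   Airport              153
6    239     5  Downtown              234
7    322     0  Downtown              322
8      6     2     South                4
9     69     9   Airport               60
10   169     5     South              164
12    96     7     North               89
13   135     7   Airport              128

161.076923077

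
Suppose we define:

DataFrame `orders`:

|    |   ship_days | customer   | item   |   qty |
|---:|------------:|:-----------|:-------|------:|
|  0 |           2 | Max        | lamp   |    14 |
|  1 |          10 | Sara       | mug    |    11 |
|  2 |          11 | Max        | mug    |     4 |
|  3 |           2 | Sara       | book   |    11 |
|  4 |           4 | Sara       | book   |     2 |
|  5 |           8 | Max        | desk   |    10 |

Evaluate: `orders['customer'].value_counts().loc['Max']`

3

value_counts of customer:
customer
Max     3
Sara    3
Name: count, dtype: int64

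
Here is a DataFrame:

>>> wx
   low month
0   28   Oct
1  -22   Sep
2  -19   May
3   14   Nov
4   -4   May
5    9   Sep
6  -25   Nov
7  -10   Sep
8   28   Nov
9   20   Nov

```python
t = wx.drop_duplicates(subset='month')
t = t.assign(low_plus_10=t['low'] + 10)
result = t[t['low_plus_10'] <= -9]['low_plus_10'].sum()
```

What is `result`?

-21

drop duplicate month (keep=first):
   low month
0   28   Oct
1  -22   Sep
2  -19   May
3   14   Nov
add column low_plus_10 = t['low'] + 10:
   low month  low_plus_10
0   28   Oct           38
1  -22   Sep          -12
2  -19   May           -9
3   14   Nov           24
filter rows where low_plus_10 <= -9:
   low month  low_plus_10
1  -22   Sep          -12
2  -19   May           -9
sum of column 'low_plus_10' → -21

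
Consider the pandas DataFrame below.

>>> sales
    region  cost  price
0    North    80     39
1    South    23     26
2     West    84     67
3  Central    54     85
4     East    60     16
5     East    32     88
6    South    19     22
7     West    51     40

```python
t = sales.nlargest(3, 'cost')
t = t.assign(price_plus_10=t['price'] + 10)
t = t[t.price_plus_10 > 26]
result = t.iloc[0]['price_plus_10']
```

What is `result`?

take 3 rows with largest cost:
  region  cost  price
2   West    84     67
0  North    80     39
4   East    60     16
add column price_plus_10 = t['price'] + 10:
  region  cost  price  price_plus_10
2   West    84     67             77
0  North    80     39             49
4   East    60     16             26
filter rows where price_plus_10 > 26:
  region  cost  price  price_plus_10
2   West    84     67             77
0  North    80     39             49
Reading off the value at position 0, column 'price_plus_10', we get 77.

77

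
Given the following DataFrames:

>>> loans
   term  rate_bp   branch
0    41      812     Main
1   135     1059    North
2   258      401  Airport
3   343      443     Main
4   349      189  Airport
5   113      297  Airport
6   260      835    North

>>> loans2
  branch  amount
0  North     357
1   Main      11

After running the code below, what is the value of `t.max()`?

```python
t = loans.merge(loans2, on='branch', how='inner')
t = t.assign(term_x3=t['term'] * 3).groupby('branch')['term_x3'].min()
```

405

merge on 'branch' (how='inner') → 4 rows:
   term  rate_bp branch  amount
0    41      812   Main      11
1   135     1059  North     357
2   343      443   Main      11
3   260      835  North     357
add column term_x3 = t['term'] * 3:
   term  rate_bp branch  amount  term_x3
0    41      812   Main      11      123
1   135     1059  North     357      405
2   343      443   Main      11     1029
3   260      835  North     357      780
group by branch, min of term_x3:
branch
Main     123
North    405
Name: term_x3, dtype: int64
The max of the resulting series is 405.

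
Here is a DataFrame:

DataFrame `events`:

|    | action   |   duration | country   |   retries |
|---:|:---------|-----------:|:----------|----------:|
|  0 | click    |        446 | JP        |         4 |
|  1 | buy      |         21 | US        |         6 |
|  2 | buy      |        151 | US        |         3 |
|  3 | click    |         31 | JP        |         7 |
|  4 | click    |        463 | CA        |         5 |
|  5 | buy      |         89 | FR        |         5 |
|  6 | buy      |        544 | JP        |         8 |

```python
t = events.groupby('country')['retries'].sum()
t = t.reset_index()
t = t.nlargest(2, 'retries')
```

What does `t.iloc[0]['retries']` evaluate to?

19

group by country, sum of retries:
country
CA     5
FR     5
JP    19
US     9
Name: retries, dtype: int64
reset_index():
  country  retries
0      CA        5
1      FR        5
2      JP       19
3      US        9
take 2 rows with largest retries:
  country  retries
2      JP       19
3      US        9
So iloc[0]['retries'] = 19.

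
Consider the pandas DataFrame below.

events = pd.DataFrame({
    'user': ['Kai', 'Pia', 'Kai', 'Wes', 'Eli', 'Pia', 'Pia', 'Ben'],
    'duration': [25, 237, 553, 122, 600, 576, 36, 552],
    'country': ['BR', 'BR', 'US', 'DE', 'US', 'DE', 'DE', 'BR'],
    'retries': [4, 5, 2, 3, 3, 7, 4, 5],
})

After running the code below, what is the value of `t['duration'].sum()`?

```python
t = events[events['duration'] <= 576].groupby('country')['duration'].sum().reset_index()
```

2101

filter rows where duration <= 576:
  user  duration country  retries
0  Kai        25      BR        4
1  Pia       237      BR        5
2  Kai       553      US        2
3  Wes       122      DE        3
5  Pia       576      DE        7
6  Pia        36      DE        4
7  Ben       552      BR        5
group by country, sum of duration:
country
BR    814
DE    734
US    553
Name: duration, dtype: int64
reset_index():
  country  duration
0      BR       814
1      DE       734
2      US       553
Reading off the sum of column 'duration', we get 2101.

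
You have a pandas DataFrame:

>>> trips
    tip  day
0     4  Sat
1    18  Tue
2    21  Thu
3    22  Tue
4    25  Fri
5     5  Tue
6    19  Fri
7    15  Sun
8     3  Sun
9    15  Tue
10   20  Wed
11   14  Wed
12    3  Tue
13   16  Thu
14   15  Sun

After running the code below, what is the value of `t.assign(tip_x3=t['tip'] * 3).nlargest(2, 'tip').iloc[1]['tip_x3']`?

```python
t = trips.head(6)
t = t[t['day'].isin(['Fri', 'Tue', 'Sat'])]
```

take first 6 rows:
   tip  day
0    4  Sat
1   18  Tue
2   21  Thu
3   22  Tue
4   25  Fri
5    5  Tue
filter rows where day in ['Fri', 'Tue', 'Sat']:
   tip  day
0    4  Sat
1   18  Tue
3   22  Tue
4   25  Fri
5    5  Tue
add column tip_x3 = t['tip'] * 3:
   tip  day  tip_x3
0    4  Sat      12
1   18  Tue      54
3   22  Tue      66
4   25  Fri      75
5    5  Tue      15
take 2 rows with largest tip:
   tip  day  tip_x3
4   25  Fri      75
3   22  Tue      66
The value at position 1, column 'tip_x3' is 66.

66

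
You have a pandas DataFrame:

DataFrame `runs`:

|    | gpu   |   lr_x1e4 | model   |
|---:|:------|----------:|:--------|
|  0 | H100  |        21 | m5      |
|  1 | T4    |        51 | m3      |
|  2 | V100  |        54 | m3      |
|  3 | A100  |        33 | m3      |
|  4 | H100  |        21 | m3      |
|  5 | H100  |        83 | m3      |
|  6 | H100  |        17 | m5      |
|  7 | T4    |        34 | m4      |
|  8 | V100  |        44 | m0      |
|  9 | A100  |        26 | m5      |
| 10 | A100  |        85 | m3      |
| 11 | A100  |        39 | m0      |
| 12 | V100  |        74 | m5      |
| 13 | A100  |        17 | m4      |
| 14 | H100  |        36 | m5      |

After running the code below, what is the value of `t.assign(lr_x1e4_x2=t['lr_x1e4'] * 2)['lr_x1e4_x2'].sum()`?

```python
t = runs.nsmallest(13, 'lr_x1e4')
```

934

take 13 rows with smallest lr_x1e4:
     gpu  lr_x1e4 model
6   H100       17    m5
13  A100       17    m4
0   H100       21    m5
4   H100       21    m3
9   A100       26    m5
3   A100       33    m3
7     T4       34    m4
14  H100       36    m5
11  A100       39    m0
8   V100       44    m0
1     T4       51    m3
2   V100       54    m3
12  V100       74    m5
add column lr_x1e4_x2 = t['lr_x1e4'] * 2:
     gpu  lr_x1e4 model  lr_x1e4_x2
6   H100       17    m5          34
13  A100       17    m4          34
0   H100       21    m5          42
4   H100       21    m3          42
9   A100       26    m5          52
3   A100       33    m3          66
7     T4       34    m4          68
14  H100       36    m5          72
11  A100       39    m0          78
8   V100       44    m0          88
1     T4       51    m3         102
2   V100       54    m3         108
12  V100       74    m5         148
Hence 934.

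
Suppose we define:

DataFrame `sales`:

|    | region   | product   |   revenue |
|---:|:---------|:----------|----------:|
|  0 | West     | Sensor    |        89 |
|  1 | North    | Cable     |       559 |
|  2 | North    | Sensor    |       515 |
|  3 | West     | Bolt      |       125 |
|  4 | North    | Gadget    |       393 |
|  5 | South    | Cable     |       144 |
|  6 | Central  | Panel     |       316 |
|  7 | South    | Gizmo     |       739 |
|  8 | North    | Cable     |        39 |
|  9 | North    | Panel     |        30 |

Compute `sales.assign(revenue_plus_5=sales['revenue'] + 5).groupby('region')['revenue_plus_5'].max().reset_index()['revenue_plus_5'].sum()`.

add column revenue_plus_5 = sales['revenue'] + 5:
    region product  revenue  revenue_plus_5
0     West  Sensor       89              94
1    North   Cable      559             564
2    North  Sensor      515             520
3     West    Bolt      125             130
4    North  Gadget      393             398
5    South   Cable      144             149
6  Central   Panel      316             321
7    South   Gizmo      739             744
8    North   Cable       39              44
9    North   Panel       30              35
group by region, max of revenue_plus_5:
region
Central    321
North      564
South      744
West       130
Name: revenue_plus_5, dtype: int64
reset_index():
    region  revenue_plus_5
0  Central             321
1    North             564
2    South             744
3     West             130
Reading off the sum of column 'revenue_plus_5', we get 1759.

1759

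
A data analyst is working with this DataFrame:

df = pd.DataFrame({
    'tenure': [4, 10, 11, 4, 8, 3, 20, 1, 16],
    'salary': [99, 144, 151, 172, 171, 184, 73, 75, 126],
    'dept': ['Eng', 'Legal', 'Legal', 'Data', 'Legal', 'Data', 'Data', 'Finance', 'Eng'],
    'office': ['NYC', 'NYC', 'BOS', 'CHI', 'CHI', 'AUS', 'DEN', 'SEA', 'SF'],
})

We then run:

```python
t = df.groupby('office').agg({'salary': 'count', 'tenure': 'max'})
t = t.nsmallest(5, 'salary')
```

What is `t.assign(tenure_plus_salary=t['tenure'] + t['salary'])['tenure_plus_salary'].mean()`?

11.2

group by office: count(salary), max(tenure):
        salary  tenure
office                
AUS          1       3
BOS          1      11
CHI          2       8
DEN          1      20
NYC          2      10
SEA          1       1
SF           1      16
take 5 rows with smallest salary:
        salary  tenure
office                
AUS          1       3
BOS          1      11
DEN          1      20
SEA          1       1
SF           1      16
add column tenure_plus_salary = t['tenure'] + t['salary']:
        salary  tenure  tenure_plus_salary
office                                    
AUS          1       3                   4
BOS          1      11                  12
DEN          1      20                  21
SEA          1       1                   2
SF           1      16                  17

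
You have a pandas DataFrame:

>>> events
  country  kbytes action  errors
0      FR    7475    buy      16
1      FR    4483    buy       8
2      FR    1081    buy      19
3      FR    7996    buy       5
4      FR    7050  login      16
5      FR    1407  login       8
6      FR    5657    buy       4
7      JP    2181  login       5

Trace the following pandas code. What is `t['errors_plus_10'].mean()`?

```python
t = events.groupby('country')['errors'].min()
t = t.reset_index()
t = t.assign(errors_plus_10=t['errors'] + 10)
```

group by country, min of errors:
country
FR    4
JP    5
Name: errors, dtype: int64
reset_index():
  country  errors
0      FR       4
1      JP       5
add column errors_plus_10 = t['errors'] + 10:
  country  errors  errors_plus_10
0      FR       4              14
1      JP       5              15

14.5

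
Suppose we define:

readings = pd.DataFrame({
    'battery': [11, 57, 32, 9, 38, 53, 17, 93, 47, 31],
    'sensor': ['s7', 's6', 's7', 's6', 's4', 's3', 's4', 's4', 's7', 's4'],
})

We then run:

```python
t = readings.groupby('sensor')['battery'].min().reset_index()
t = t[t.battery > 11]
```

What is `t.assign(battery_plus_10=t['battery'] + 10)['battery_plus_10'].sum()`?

group by sensor, min of battery:
sensor
s3    53
s4    17
s6     9
s7    11
Name: battery, dtype: int64
reset_index():
  sensor  battery
0     s3       53
1     s4       17
2     s6        9
3     s7       11
filter rows where battery > 11:
  sensor  battery
0     s3       53
1     s4       17
add column battery_plus_10 = t['battery'] + 10:
  sensor  battery  battery_plus_10
0     s3       53               63
1     s4       17               27

90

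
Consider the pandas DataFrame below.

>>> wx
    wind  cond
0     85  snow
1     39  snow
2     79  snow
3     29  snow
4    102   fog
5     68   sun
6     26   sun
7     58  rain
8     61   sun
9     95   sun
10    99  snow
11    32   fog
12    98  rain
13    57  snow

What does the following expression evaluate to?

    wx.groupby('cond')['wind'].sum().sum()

928

group by cond, sum of wind:
cond
fog     134
rain    156
snow    388
sun     250
Name: wind, dtype: int64
sum of the resulting series → 928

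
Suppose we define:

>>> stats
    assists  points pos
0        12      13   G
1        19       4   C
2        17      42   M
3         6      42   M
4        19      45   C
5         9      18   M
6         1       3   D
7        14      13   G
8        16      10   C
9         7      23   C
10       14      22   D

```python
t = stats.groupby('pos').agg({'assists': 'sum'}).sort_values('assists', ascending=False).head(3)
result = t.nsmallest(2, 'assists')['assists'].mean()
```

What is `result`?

group by pos, sum of assists:
     assists
pos         
C         61
D         15
G         26
M         32
sort by assists descending:
     assists
pos         
C         61
M         32
G         26
D         15
take first 3 rows:
     assists
pos         
C         61
M         32
G         26
take 2 rows with smallest assists:
     assists
pos         
G         26
M         32
The mean of column 'assists' is 29.0.

29.0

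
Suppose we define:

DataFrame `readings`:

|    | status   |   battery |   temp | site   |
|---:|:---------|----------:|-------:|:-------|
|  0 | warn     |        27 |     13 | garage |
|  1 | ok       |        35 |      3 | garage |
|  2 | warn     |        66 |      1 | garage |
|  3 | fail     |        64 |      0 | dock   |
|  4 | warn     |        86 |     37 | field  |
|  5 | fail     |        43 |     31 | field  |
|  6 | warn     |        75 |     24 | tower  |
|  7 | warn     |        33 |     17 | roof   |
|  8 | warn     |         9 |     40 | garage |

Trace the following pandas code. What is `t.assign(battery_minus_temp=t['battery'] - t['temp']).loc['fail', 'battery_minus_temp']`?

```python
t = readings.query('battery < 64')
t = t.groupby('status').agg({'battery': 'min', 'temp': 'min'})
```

12

filter rows where battery < 64:
  status  battery  temp    site
0   warn       27    13  garage
1     ok       35     3  garage
5   fail       43    31   field
7   warn       33    17    roof
8   warn        9    40  garage
group by status: min(battery), min(temp):
        battery  temp
status               
fail         43    31
ok           35     3
warn          9    13
add column battery_minus_temp = t['battery'] - t['temp']:
        battery  temp  battery_minus_temp
status                                   
fail         43    31                  12
ok           35     3                  32
warn          9    13                  -4
value at row 'fail', column 'battery_minus_temp' → 12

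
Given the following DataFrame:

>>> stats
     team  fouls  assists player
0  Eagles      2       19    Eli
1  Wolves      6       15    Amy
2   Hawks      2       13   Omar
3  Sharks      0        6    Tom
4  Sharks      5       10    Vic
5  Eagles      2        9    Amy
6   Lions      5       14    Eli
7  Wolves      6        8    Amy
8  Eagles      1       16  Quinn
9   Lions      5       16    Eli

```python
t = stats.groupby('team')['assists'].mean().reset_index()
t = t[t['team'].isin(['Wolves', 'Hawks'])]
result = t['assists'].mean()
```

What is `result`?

12.25

group by team, mean of assists:
team
Eagles    14.666667
Hawks     13.000000
Lions     15.000000
Sharks     8.000000
Wolves    11.500000
Name: assists, dtype: float64
reset_index():
     team    assists
0  Eagles  14.666667
1   Hawks  13.000000
2   Lions  15.000000
3  Sharks   8.000000
4  Wolves  11.500000
filter rows where team in ['Wolves', 'Hawks']:
     team  assists
1   Hawks     13.0
4  Wolves     11.5
Taking the mean of column 'assists' gives 12.25.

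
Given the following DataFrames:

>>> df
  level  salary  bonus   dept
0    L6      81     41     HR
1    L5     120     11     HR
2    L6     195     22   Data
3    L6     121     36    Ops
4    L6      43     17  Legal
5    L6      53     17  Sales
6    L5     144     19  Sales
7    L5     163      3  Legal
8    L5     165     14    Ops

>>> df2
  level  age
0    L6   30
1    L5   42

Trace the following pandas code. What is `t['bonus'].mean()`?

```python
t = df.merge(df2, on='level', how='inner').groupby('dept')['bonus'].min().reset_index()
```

13.4

merge on 'level' (how='inner') → 9 rows:
  level  salary  bonus   dept  age
0    L6      81     41     HR   30
1    L5     120     11     HR   42
2    L6     195     22   Data   30
3    L6     121     36    Ops   30
4    L6      43     17  Legal   30
5    L6      53     17  Sales   30
6    L5     144     19  Sales   42
7    L5     163      3  Legal   42
8    L5     165     14    Ops   42
group by dept, min of bonus:
dept
Data     22
HR       11
Legal     3
Ops      14
Sales    17
Name: bonus, dtype: int64
reset_index():
    dept  bonus
0   Data     22
1     HR     11
2  Legal      3
3    Ops     14
4  Sales     17
Hence 13.4.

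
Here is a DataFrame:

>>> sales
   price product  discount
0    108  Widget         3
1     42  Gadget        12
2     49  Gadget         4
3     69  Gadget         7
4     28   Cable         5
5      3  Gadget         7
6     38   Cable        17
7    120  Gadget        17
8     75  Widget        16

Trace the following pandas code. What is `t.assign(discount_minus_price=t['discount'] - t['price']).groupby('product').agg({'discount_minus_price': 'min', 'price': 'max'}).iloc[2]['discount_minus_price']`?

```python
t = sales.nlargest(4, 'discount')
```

-59

take 4 rows with largest discount:
   price product  discount
6     38   Cable        17
7    120  Gadget        17
8     75  Widget        16
1     42  Gadget        12
add column discount_minus_price = t['discount'] - t['price']:
   price product  discount  discount_minus_price
6     38   Cable        17                   -21
7    120  Gadget        17                  -103
8     75  Widget        16                   -59
1     42  Gadget        12                   -30
group by product: min(discount_minus_price), max(price):
         discount_minus_price  price
product                             
Cable                     -21     38
Gadget                   -103    120
Widget                    -59     75
Finally, value at position 2, column 'discount_minus_price' = -59.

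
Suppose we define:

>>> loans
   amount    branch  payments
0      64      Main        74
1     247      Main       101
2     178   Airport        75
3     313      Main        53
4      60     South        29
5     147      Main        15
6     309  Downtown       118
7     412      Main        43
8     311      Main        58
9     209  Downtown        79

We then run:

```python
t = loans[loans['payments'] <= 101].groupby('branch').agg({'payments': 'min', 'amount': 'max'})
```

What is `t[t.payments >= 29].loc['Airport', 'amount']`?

filter rows where payments <= 101:
   amount    branch  payments
0      64      Main        74
1     247      Main       101
2     178   Airport        75
3     313      Main        53
4      60     South        29
5     147      Main        15
7     412      Main        43
8     311      Main        58
9     209  Downtown        79
group by branch: min(payments), max(amount):
          payments  amount
branch                    
Airport         75     178
Downtown        79     209
Main            15     412
South           29      60
filter rows where payments >= 29:
          payments  amount
branch                    
Airport         75     178
Downtown        79     209
South           29      60
Finally, value at row 'Airport', column 'amount' = 178.

178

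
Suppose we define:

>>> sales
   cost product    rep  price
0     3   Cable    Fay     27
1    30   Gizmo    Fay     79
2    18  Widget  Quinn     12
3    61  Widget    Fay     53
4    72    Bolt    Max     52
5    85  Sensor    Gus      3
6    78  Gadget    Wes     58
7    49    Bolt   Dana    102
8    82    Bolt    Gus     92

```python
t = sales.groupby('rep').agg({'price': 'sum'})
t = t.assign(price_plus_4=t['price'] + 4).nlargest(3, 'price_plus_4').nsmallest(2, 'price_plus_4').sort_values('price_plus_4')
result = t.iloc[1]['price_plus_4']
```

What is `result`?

106

group by rep, sum of price:
       price
rep         
Dana     102
Fay      159
Gus       95
Max       52
Quinn     12
Wes       58
add column price_plus_4 = t['price'] + 4:
       price  price_plus_4
rep                       
Dana     102           106
Fay      159           163
Gus       95            99
Max       52            56
Quinn     12            16
Wes       58            62
take 3 rows with largest price_plus_4:
      price  price_plus_4
rep                      
Fay     159           163
Dana    102           106
Gus      95            99
take 2 rows with smallest price_plus_4:
      price  price_plus_4
rep                      
Gus      95            99
Dana    102           106
sort by price_plus_4:
      price  price_plus_4
rep                      
Gus      95            99
Dana    102           106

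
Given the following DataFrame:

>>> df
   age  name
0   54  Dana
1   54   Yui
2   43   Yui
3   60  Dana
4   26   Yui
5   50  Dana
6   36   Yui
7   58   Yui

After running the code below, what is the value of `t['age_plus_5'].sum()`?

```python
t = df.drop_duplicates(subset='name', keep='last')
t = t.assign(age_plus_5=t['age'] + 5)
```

drop duplicate name (keep=last):
   age  name
5   50  Dana
7   58   Yui
add column age_plus_5 = t['age'] + 5:
   age  name  age_plus_5
5   50  Dana          55
7   58   Yui          63
Then the sum of column 'age_plus_5': 118

118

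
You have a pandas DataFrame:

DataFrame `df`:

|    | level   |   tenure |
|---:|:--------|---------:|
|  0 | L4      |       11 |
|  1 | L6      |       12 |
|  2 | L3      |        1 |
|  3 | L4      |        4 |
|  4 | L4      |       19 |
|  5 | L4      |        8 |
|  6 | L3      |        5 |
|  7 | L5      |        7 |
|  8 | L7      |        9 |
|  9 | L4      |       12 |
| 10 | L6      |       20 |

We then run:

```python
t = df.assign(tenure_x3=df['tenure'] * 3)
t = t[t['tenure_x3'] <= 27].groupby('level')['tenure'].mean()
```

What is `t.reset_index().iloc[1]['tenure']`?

add column tenure_x3 = df['tenure'] * 3:
   level  tenure  tenure_x3
0     L4      11         33
1     L6      12         36
2     L3       1          3
3     L4       4         12
4     L4      19         57
5     L4       8         24
6     L3       5         15
7     L5       7         21
8     L7       9         27
9     L4      12         36
10    L6      20         60
filter rows where tenure_x3 <= 27:
  level  tenure  tenure_x3
2    L3       1          3
3    L4       4         12
5    L4       8         24
6    L3       5         15
7    L5       7         21
8    L7       9         27
group by level, mean of tenure:
level
L3    3.0
L4    6.0
L5    7.0
L7    9.0
Name: tenure, dtype: float64
reset_index():
  level  tenure
0    L3     3.0
1    L4     6.0
2    L5     7.0
3    L7     9.0
Finally, value at position 1, column 'tenure' = 6.0.

6.0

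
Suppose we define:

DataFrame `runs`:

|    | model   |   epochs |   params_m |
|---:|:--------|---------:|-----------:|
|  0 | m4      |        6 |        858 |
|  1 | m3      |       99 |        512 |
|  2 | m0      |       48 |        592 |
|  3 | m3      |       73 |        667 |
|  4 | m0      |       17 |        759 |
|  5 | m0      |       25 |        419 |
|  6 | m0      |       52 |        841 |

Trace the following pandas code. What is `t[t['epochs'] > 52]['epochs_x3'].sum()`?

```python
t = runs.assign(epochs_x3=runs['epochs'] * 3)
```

add column epochs_x3 = runs['epochs'] * 3:
  model  epochs  params_m  epochs_x3
0    m4       6       858         18
1    m3      99       512        297
2    m0      48       592        144
3    m3      73       667        219
4    m0      17       759         51
5    m0      25       419         75
6    m0      52       841        156
filter rows where epochs > 52:
  model  epochs  params_m  epochs_x3
1    m3      99       512        297
3    m3      73       667        219
So sum() = 516.

516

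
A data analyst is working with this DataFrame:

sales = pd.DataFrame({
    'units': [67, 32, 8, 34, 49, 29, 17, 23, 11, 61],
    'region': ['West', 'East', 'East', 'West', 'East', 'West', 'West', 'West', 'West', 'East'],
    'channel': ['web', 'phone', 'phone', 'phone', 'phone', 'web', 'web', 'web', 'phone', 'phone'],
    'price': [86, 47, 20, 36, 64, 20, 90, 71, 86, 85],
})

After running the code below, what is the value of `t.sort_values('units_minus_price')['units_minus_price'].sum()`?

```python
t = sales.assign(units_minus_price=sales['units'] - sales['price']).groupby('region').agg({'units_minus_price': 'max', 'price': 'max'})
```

add column units_minus_price = sales['units'] - sales['price']:
   units region channel  price  units_minus_price
0     67   West     web     86                -19
1     32   East   phone     47                -15
2      8   East   phone     20                -12
3     34   West   phone     36                 -2
4     49   East   phone     64                -15
5     29   West     web     20                  9
6     17   West     web     90                -73
7     23   West     web     71                -48
8     11   West   phone     86                -75
9     61   East   phone     85                -24
group by region: max(units_minus_price), max(price):
        units_minus_price  price
region                          
East                  -12     85
West                    9     90
sort by units_minus_price:
        units_minus_price  price
region                          
East                  -12     85
West                    9     90

-3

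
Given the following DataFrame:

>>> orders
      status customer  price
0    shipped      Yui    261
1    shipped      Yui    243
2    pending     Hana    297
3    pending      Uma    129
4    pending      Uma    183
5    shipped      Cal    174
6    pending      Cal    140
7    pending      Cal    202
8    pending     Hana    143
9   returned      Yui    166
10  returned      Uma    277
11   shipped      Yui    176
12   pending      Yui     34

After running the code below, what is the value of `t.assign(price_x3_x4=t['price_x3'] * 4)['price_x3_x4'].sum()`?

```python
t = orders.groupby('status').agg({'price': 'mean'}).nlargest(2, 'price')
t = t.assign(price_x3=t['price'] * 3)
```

5220.0

group by status, mean of price:
               price
status              
pending   161.142857
returned  221.500000
shipped   213.500000
take 2 rows with largest price:
          price
status         
returned  221.5
shipped   213.5
add column price_x3 = t['price'] * 3:
          price  price_x3
status                   
returned  221.5     664.5
shipped   213.5     640.5
add column price_x3_x4 = t['price_x3'] * 4:
          price  price_x3  price_x3_x4
status                                
returned  221.5     664.5       2658.0
shipped   213.5     640.5       2562.0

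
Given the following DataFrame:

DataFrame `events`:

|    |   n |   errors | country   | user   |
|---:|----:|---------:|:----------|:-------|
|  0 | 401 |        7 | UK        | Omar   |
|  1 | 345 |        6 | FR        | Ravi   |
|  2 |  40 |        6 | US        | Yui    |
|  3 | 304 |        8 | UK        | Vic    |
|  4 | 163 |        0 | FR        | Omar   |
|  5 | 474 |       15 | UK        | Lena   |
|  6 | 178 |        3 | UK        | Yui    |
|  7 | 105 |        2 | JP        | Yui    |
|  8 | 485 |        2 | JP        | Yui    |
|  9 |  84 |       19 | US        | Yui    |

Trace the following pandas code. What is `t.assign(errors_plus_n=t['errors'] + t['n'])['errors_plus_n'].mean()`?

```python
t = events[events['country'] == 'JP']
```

filter rows where country == 'JP':
     n  errors country user
7  105       2      JP  Yui
8  485       2      JP  Yui
add column errors_plus_n = t['errors'] + t['n']:
     n  errors country user  errors_plus_n
7  105       2      JP  Yui            107
8  485       2      JP  Yui            487
Taking the mean of column 'errors_plus_n' gives 297.0.

297.0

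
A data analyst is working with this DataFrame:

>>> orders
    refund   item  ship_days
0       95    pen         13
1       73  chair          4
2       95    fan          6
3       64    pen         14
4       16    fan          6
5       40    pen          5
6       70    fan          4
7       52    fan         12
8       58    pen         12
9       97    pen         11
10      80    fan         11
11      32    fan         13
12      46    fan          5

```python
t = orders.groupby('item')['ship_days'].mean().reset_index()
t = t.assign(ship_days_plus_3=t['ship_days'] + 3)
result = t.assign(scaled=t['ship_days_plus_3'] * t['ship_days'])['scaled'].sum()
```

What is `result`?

272.734693878

group by item, mean of ship_days:
item
chair     4.000000
fan       8.142857
pen      11.000000
Name: ship_days, dtype: float64
reset_index():
    item  ship_days
0  chair   4.000000
1    fan   8.142857
2    pen  11.000000
add column ship_days_plus_3 = t['ship_days'] + 3:
    item  ship_days  ship_days_plus_3
0  chair   4.000000          7.000000
1    fan   8.142857         11.142857
2    pen  11.000000         14.000000
add column scaled = t['ship_days_plus_3'] * t['ship_days']:
    item  ship_days  ship_days_plus_3      scaled
0  chair   4.000000          7.000000   28.000000
1    fan   8.142857         11.142857   90.734694
2    pen  11.000000         14.000000  154.000000
Finally, sum of column 'scaled' = 272.734693878.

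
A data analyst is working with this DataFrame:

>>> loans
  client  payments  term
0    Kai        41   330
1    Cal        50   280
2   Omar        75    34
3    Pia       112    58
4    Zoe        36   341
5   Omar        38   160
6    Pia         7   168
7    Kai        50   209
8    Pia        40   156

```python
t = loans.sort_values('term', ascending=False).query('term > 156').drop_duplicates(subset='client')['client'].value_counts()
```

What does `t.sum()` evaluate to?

5

sort by term descending:
  client  payments  term
4    Zoe        36   341
0    Kai        41   330
1    Cal        50   280
7    Kai        50   209
6    Pia         7   168
5   Omar        38   160
8    Pia        40   156
3    Pia       112    58
2   Omar        75    34
filter rows where term > 156:
  client  payments  term
4    Zoe        36   341
0    Kai        41   330
1    Cal        50   280
7    Kai        50   209
6    Pia         7   168
5   Omar        38   160
drop duplicate client (keep=first):
  client  payments  term
4    Zoe        36   341
0    Kai        41   330
1    Cal        50   280
6    Pia         7   168
5   Omar        38   160
value_counts of client:
client
Zoe     1
Kai     1
Cal     1
Pia     1
Omar    1
Name: count, dtype: int64
Reading off the sum of the resulting series, we get 5.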